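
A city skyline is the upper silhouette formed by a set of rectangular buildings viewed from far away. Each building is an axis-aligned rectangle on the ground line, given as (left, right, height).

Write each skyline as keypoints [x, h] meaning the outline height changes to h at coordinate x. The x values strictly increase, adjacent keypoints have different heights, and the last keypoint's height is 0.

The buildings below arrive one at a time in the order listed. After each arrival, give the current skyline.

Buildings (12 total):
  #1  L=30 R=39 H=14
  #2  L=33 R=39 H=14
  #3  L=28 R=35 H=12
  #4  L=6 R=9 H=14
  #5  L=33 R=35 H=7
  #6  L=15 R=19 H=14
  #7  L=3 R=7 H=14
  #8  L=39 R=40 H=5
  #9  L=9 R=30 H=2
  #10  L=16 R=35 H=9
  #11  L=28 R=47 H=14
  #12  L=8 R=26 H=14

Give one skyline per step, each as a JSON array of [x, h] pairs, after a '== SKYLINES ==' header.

== SKYLINES ==
[[30,14],[39,0]]
[[30,14],[39,0]]
[[28,12],[30,14],[39,0]]
[[6,14],[9,0],[28,12],[30,14],[39,0]]
[[6,14],[9,0],[28,12],[30,14],[39,0]]
[[6,14],[9,0],[15,14],[19,0],[28,12],[30,14],[39,0]]
[[3,14],[9,0],[15,14],[19,0],[28,12],[30,14],[39,0]]
[[3,14],[9,0],[15,14],[19,0],[28,12],[30,14],[39,5],[40,0]]
[[3,14],[9,2],[15,14],[19,2],[28,12],[30,14],[39,5],[40,0]]
[[3,14],[9,2],[15,14],[19,9],[28,12],[30,14],[39,5],[40,0]]
[[3,14],[9,2],[15,14],[19,9],[28,14],[47,0]]
[[3,14],[26,9],[28,14],[47,0]]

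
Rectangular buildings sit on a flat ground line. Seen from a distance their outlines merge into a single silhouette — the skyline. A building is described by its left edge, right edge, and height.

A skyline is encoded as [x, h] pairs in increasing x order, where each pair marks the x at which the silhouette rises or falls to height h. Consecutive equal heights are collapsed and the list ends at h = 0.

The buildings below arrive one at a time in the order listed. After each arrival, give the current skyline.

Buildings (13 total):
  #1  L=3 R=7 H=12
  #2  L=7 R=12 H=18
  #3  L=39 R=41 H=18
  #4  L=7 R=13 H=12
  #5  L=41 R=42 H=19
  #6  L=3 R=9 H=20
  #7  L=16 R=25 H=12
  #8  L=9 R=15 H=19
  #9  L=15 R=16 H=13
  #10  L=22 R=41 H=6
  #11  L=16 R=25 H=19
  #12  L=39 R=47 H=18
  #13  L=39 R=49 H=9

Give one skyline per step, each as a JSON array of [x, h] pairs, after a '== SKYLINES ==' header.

== SKYLINES ==
[[3,12],[7,0]]
[[3,12],[7,18],[12,0]]
[[3,12],[7,18],[12,0],[39,18],[41,0]]
[[3,12],[7,18],[12,12],[13,0],[39,18],[41,0]]
[[3,12],[7,18],[12,12],[13,0],[39,18],[41,19],[42,0]]
[[3,20],[9,18],[12,12],[13,0],[39,18],[41,19],[42,0]]
[[3,20],[9,18],[12,12],[13,0],[16,12],[25,0],[39,18],[41,19],[42,0]]
[[3,20],[9,19],[15,0],[16,12],[25,0],[39,18],[41,19],[42,0]]
[[3,20],[9,19],[15,13],[16,12],[25,0],[39,18],[41,19],[42,0]]
[[3,20],[9,19],[15,13],[16,12],[25,6],[39,18],[41,19],[42,0]]
[[3,20],[9,19],[15,13],[16,19],[25,6],[39,18],[41,19],[42,0]]
[[3,20],[9,19],[15,13],[16,19],[25,6],[39,18],[41,19],[42,18],[47,0]]
[[3,20],[9,19],[15,13],[16,19],[25,6],[39,18],[41,19],[42,18],[47,9],[49,0]]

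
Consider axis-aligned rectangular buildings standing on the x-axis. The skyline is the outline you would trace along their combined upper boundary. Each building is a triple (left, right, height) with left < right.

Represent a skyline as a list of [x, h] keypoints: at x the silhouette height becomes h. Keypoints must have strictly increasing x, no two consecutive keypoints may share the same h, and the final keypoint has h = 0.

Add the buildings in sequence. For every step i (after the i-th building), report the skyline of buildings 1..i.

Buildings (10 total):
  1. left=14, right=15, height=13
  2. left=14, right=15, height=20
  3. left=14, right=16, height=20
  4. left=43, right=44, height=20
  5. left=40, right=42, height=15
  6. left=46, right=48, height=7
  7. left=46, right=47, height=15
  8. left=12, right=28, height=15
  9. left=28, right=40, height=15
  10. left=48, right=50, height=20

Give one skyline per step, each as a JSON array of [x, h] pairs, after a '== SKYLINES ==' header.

== SKYLINES ==
[[14,13],[15,0]]
[[14,20],[15,0]]
[[14,20],[16,0]]
[[14,20],[16,0],[43,20],[44,0]]
[[14,20],[16,0],[40,15],[42,0],[43,20],[44,0]]
[[14,20],[16,0],[40,15],[42,0],[43,20],[44,0],[46,7],[48,0]]
[[14,20],[16,0],[40,15],[42,0],[43,20],[44,0],[46,15],[47,7],[48,0]]
[[12,15],[14,20],[16,15],[28,0],[40,15],[42,0],[43,20],[44,0],[46,15],[47,7],[48,0]]
[[12,15],[14,20],[16,15],[42,0],[43,20],[44,0],[46,15],[47,7],[48,0]]
[[12,15],[14,20],[16,15],[42,0],[43,20],[44,0],[46,15],[47,7],[48,20],[50,0]]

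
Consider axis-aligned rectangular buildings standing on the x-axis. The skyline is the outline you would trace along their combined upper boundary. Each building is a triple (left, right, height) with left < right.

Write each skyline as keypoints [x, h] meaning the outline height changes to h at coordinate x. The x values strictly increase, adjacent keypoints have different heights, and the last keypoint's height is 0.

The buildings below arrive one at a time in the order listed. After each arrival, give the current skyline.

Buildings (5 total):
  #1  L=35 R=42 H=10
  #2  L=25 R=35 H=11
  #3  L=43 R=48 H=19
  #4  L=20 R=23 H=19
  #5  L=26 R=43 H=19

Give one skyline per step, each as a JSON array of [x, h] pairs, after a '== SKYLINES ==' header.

== SKYLINES ==
[[35,10],[42,0]]
[[25,11],[35,10],[42,0]]
[[25,11],[35,10],[42,0],[43,19],[48,0]]
[[20,19],[23,0],[25,11],[35,10],[42,0],[43,19],[48,0]]
[[20,19],[23,0],[25,11],[26,19],[48,0]]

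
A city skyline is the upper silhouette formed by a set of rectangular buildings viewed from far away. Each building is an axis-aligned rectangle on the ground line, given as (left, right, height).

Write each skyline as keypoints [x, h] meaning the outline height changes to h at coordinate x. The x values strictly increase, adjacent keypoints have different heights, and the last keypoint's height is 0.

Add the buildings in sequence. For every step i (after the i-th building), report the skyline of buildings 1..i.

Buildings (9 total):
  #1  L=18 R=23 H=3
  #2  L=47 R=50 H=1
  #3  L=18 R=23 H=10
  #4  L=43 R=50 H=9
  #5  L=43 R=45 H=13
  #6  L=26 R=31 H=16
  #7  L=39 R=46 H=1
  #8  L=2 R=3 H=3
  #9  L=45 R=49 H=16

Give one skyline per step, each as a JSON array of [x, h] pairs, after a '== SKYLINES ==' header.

== SKYLINES ==
[[18,3],[23,0]]
[[18,3],[23,0],[47,1],[50,0]]
[[18,10],[23,0],[47,1],[50,0]]
[[18,10],[23,0],[43,9],[50,0]]
[[18,10],[23,0],[43,13],[45,9],[50,0]]
[[18,10],[23,0],[26,16],[31,0],[43,13],[45,9],[50,0]]
[[18,10],[23,0],[26,16],[31,0],[39,1],[43,13],[45,9],[50,0]]
[[2,3],[3,0],[18,10],[23,0],[26,16],[31,0],[39,1],[43,13],[45,9],[50,0]]
[[2,3],[3,0],[18,10],[23,0],[26,16],[31,0],[39,1],[43,13],[45,16],[49,9],[50,0]]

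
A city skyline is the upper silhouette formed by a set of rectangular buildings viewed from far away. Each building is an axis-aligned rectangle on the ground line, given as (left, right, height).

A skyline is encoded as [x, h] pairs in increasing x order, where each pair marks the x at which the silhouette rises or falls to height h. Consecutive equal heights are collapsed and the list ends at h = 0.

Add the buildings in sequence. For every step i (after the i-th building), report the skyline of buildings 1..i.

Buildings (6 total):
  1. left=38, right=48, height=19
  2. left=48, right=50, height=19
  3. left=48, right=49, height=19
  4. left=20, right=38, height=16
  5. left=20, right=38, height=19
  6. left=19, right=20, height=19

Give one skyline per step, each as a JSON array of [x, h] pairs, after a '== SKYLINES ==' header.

== SKYLINES ==
[[38,19],[48,0]]
[[38,19],[50,0]]
[[38,19],[50,0]]
[[20,16],[38,19],[50,0]]
[[20,19],[50,0]]
[[19,19],[50,0]]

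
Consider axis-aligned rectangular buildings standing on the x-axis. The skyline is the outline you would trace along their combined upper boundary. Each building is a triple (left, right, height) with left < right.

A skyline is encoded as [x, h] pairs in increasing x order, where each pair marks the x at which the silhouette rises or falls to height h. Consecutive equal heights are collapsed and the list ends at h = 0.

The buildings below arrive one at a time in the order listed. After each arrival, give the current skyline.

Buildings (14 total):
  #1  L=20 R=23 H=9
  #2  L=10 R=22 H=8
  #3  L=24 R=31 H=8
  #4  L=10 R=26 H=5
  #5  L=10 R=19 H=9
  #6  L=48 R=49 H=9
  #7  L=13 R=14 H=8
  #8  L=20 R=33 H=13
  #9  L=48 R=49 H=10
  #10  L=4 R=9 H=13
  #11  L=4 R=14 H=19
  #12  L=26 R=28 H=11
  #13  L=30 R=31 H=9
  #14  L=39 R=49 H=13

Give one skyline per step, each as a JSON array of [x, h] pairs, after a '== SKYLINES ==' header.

== SKYLINES ==
[[20,9],[23,0]]
[[10,8],[20,9],[23,0]]
[[10,8],[20,9],[23,0],[24,8],[31,0]]
[[10,8],[20,9],[23,5],[24,8],[31,0]]
[[10,9],[19,8],[20,9],[23,5],[24,8],[31,0]]
[[10,9],[19,8],[20,9],[23,5],[24,8],[31,0],[48,9],[49,0]]
[[10,9],[19,8],[20,9],[23,5],[24,8],[31,0],[48,9],[49,0]]
[[10,9],[19,8],[20,13],[33,0],[48,9],[49,0]]
[[10,9],[19,8],[20,13],[33,0],[48,10],[49,0]]
[[4,13],[9,0],[10,9],[19,8],[20,13],[33,0],[48,10],[49,0]]
[[4,19],[14,9],[19,8],[20,13],[33,0],[48,10],[49,0]]
[[4,19],[14,9],[19,8],[20,13],[33,0],[48,10],[49,0]]
[[4,19],[14,9],[19,8],[20,13],[33,0],[48,10],[49,0]]
[[4,19],[14,9],[19,8],[20,13],[33,0],[39,13],[49,0]]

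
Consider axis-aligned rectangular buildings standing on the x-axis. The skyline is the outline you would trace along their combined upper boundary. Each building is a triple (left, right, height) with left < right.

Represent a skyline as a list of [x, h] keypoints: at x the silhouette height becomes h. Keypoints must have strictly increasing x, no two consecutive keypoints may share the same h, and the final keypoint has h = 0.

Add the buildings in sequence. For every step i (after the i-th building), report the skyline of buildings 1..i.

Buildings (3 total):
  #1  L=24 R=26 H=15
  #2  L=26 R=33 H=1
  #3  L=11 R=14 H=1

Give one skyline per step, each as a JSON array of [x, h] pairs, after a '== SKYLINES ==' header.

== SKYLINES ==
[[24,15],[26,0]]
[[24,15],[26,1],[33,0]]
[[11,1],[14,0],[24,15],[26,1],[33,0]]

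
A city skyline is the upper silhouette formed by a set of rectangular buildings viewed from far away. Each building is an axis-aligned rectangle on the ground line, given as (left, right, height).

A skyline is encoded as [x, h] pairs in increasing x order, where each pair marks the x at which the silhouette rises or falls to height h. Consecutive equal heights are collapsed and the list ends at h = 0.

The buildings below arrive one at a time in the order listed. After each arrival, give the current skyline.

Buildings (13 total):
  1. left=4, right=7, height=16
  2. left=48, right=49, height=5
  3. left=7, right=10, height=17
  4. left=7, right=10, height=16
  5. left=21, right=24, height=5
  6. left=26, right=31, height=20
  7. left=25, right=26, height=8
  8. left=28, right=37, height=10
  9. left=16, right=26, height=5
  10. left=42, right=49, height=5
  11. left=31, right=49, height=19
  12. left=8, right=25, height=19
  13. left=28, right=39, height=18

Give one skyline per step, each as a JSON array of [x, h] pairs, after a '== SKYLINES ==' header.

== SKYLINES ==
[[4,16],[7,0]]
[[4,16],[7,0],[48,5],[49,0]]
[[4,16],[7,17],[10,0],[48,5],[49,0]]
[[4,16],[7,17],[10,0],[48,5],[49,0]]
[[4,16],[7,17],[10,0],[21,5],[24,0],[48,5],[49,0]]
[[4,16],[7,17],[10,0],[21,5],[24,0],[26,20],[31,0],[48,5],[49,0]]
[[4,16],[7,17],[10,0],[21,5],[24,0],[25,8],[26,20],[31,0],[48,5],[49,0]]
[[4,16],[7,17],[10,0],[21,5],[24,0],[25,8],[26,20],[31,10],[37,0],[48,5],[49,0]]
[[4,16],[7,17],[10,0],[16,5],[25,8],[26,20],[31,10],[37,0],[48,5],[49,0]]
[[4,16],[7,17],[10,0],[16,5],[25,8],[26,20],[31,10],[37,0],[42,5],[49,0]]
[[4,16],[7,17],[10,0],[16,5],[25,8],[26,20],[31,19],[49,0]]
[[4,16],[7,17],[8,19],[25,8],[26,20],[31,19],[49,0]]
[[4,16],[7,17],[8,19],[25,8],[26,20],[31,19],[49,0]]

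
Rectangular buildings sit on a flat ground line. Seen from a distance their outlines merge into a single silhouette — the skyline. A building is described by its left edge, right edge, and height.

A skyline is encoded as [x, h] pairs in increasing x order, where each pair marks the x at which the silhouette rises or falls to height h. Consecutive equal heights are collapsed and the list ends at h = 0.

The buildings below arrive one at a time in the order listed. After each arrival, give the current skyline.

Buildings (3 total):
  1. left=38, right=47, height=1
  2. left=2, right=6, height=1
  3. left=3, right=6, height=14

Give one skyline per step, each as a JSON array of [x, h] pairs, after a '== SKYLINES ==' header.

== SKYLINES ==
[[38,1],[47,0]]
[[2,1],[6,0],[38,1],[47,0]]
[[2,1],[3,14],[6,0],[38,1],[47,0]]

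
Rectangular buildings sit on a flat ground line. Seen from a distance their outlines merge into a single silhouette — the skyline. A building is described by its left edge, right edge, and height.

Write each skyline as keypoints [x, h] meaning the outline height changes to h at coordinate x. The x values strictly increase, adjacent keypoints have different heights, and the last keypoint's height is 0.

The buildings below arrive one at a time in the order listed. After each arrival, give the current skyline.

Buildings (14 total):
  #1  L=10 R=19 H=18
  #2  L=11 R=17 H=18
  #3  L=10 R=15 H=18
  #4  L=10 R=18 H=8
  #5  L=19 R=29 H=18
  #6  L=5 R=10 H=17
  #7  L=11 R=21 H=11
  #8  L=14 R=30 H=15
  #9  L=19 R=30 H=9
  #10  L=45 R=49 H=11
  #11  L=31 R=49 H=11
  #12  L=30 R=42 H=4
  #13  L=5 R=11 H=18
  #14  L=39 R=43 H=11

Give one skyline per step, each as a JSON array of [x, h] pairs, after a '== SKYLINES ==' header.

== SKYLINES ==
[[10,18],[19,0]]
[[10,18],[19,0]]
[[10,18],[19,0]]
[[10,18],[19,0]]
[[10,18],[29,0]]
[[5,17],[10,18],[29,0]]
[[5,17],[10,18],[29,0]]
[[5,17],[10,18],[29,15],[30,0]]
[[5,17],[10,18],[29,15],[30,0]]
[[5,17],[10,18],[29,15],[30,0],[45,11],[49,0]]
[[5,17],[10,18],[29,15],[30,0],[31,11],[49,0]]
[[5,17],[10,18],[29,15],[30,4],[31,11],[49,0]]
[[5,18],[29,15],[30,4],[31,11],[49,0]]
[[5,18],[29,15],[30,4],[31,11],[49,0]]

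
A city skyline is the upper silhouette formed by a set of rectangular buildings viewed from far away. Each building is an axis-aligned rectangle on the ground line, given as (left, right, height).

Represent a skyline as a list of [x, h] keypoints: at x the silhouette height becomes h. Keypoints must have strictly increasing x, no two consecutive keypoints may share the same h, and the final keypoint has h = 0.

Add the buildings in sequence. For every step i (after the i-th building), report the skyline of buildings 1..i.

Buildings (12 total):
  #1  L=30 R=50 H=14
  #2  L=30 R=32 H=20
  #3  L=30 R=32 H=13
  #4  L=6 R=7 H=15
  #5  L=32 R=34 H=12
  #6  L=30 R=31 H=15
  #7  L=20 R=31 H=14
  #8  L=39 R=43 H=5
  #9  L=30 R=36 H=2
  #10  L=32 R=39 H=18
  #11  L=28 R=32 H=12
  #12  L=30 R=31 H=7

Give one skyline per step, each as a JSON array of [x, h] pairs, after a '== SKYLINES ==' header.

== SKYLINES ==
[[30,14],[50,0]]
[[30,20],[32,14],[50,0]]
[[30,20],[32,14],[50,0]]
[[6,15],[7,0],[30,20],[32,14],[50,0]]
[[6,15],[7,0],[30,20],[32,14],[50,0]]
[[6,15],[7,0],[30,20],[32,14],[50,0]]
[[6,15],[7,0],[20,14],[30,20],[32,14],[50,0]]
[[6,15],[7,0],[20,14],[30,20],[32,14],[50,0]]
[[6,15],[7,0],[20,14],[30,20],[32,14],[50,0]]
[[6,15],[7,0],[20,14],[30,20],[32,18],[39,14],[50,0]]
[[6,15],[7,0],[20,14],[30,20],[32,18],[39,14],[50,0]]
[[6,15],[7,0],[20,14],[30,20],[32,18],[39,14],[50,0]]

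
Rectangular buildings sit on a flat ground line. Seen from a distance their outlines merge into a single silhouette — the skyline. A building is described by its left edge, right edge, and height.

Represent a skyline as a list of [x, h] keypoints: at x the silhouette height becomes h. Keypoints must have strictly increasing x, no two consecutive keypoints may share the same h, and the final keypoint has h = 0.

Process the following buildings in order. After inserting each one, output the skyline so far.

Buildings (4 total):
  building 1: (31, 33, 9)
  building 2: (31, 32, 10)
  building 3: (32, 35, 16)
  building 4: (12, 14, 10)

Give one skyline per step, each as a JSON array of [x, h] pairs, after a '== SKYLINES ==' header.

== SKYLINES ==
[[31,9],[33,0]]
[[31,10],[32,9],[33,0]]
[[31,10],[32,16],[35,0]]
[[12,10],[14,0],[31,10],[32,16],[35,0]]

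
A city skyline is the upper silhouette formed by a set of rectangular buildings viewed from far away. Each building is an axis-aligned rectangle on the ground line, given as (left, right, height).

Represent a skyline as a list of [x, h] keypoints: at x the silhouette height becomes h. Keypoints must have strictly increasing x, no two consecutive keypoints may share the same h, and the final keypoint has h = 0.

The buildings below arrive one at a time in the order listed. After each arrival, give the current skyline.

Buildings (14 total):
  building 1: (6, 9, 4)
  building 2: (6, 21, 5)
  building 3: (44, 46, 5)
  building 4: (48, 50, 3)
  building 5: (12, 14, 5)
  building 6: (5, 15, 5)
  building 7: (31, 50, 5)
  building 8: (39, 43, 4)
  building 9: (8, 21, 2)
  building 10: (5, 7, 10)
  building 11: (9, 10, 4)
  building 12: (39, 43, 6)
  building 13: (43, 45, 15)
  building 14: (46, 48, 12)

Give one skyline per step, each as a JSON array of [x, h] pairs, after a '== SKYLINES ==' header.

== SKYLINES ==
[[6,4],[9,0]]
[[6,5],[21,0]]
[[6,5],[21,0],[44,5],[46,0]]
[[6,5],[21,0],[44,5],[46,0],[48,3],[50,0]]
[[6,5],[21,0],[44,5],[46,0],[48,3],[50,0]]
[[5,5],[21,0],[44,5],[46,0],[48,3],[50,0]]
[[5,5],[21,0],[31,5],[50,0]]
[[5,5],[21,0],[31,5],[50,0]]
[[5,5],[21,0],[31,5],[50,0]]
[[5,10],[7,5],[21,0],[31,5],[50,0]]
[[5,10],[7,5],[21,0],[31,5],[50,0]]
[[5,10],[7,5],[21,0],[31,5],[39,6],[43,5],[50,0]]
[[5,10],[7,5],[21,0],[31,5],[39,6],[43,15],[45,5],[50,0]]
[[5,10],[7,5],[21,0],[31,5],[39,6],[43,15],[45,5],[46,12],[48,5],[50,0]]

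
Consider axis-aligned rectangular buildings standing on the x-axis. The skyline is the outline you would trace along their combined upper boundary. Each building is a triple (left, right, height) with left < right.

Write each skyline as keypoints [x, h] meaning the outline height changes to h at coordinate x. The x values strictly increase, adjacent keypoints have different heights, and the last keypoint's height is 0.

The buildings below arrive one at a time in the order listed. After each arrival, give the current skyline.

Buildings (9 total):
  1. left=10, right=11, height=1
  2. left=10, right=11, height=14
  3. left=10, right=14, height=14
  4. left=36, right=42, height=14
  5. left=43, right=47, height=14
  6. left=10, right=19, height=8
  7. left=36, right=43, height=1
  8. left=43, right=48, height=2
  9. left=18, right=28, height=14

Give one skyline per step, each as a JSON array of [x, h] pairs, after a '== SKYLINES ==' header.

== SKYLINES ==
[[10,1],[11,0]]
[[10,14],[11,0]]
[[10,14],[14,0]]
[[10,14],[14,0],[36,14],[42,0]]
[[10,14],[14,0],[36,14],[42,0],[43,14],[47,0]]
[[10,14],[14,8],[19,0],[36,14],[42,0],[43,14],[47,0]]
[[10,14],[14,8],[19,0],[36,14],[42,1],[43,14],[47,0]]
[[10,14],[14,8],[19,0],[36,14],[42,1],[43,14],[47,2],[48,0]]
[[10,14],[14,8],[18,14],[28,0],[36,14],[42,1],[43,14],[47,2],[48,0]]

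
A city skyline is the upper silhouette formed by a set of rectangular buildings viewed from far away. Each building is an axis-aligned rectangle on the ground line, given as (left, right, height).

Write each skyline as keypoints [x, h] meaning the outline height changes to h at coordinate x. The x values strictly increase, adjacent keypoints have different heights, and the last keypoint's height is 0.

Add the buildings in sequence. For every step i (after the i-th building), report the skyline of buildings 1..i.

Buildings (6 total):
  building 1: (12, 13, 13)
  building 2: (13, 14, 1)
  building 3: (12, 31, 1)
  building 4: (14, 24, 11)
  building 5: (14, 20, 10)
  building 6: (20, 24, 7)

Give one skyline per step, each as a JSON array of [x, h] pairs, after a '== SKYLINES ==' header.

== SKYLINES ==
[[12,13],[13,0]]
[[12,13],[13,1],[14,0]]
[[12,13],[13,1],[31,0]]
[[12,13],[13,1],[14,11],[24,1],[31,0]]
[[12,13],[13,1],[14,11],[24,1],[31,0]]
[[12,13],[13,1],[14,11],[24,1],[31,0]]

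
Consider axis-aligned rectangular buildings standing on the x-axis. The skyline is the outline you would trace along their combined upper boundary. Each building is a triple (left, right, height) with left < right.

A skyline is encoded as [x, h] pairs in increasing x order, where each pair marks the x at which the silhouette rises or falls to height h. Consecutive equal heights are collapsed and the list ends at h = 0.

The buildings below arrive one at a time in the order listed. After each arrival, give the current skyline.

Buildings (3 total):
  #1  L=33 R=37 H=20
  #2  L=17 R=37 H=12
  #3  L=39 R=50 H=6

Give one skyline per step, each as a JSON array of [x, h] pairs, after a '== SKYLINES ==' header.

== SKYLINES ==
[[33,20],[37,0]]
[[17,12],[33,20],[37,0]]
[[17,12],[33,20],[37,0],[39,6],[50,0]]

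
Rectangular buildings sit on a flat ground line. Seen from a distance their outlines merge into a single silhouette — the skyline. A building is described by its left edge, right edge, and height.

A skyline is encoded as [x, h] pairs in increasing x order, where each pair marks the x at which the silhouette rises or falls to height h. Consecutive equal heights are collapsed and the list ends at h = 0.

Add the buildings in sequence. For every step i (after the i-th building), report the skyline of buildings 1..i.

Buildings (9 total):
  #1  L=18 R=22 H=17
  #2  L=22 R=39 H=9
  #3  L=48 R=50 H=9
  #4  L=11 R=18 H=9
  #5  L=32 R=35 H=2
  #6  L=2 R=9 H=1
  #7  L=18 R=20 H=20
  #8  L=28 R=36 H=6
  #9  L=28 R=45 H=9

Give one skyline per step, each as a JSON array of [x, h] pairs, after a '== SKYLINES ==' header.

== SKYLINES ==
[[18,17],[22,0]]
[[18,17],[22,9],[39,0]]
[[18,17],[22,9],[39,0],[48,9],[50,0]]
[[11,9],[18,17],[22,9],[39,0],[48,9],[50,0]]
[[11,9],[18,17],[22,9],[39,0],[48,9],[50,0]]
[[2,1],[9,0],[11,9],[18,17],[22,9],[39,0],[48,9],[50,0]]
[[2,1],[9,0],[11,9],[18,20],[20,17],[22,9],[39,0],[48,9],[50,0]]
[[2,1],[9,0],[11,9],[18,20],[20,17],[22,9],[39,0],[48,9],[50,0]]
[[2,1],[9,0],[11,9],[18,20],[20,17],[22,9],[45,0],[48,9],[50,0]]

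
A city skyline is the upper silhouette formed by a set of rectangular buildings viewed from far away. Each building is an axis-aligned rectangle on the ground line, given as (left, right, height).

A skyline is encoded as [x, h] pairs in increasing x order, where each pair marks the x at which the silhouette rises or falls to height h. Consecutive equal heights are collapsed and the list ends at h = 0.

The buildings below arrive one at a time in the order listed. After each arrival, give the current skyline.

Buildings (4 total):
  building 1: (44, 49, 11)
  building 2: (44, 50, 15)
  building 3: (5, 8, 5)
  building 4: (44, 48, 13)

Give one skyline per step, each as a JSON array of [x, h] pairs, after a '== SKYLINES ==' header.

== SKYLINES ==
[[44,11],[49,0]]
[[44,15],[50,0]]
[[5,5],[8,0],[44,15],[50,0]]
[[5,5],[8,0],[44,15],[50,0]]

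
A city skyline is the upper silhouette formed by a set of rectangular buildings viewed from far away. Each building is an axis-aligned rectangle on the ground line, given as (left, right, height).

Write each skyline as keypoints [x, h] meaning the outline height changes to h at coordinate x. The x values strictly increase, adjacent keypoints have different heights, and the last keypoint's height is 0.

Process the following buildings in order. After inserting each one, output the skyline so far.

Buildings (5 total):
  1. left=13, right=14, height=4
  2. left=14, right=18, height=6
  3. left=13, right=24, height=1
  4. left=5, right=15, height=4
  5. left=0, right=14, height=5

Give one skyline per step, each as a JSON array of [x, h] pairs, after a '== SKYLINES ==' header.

== SKYLINES ==
[[13,4],[14,0]]
[[13,4],[14,6],[18,0]]
[[13,4],[14,6],[18,1],[24,0]]
[[5,4],[14,6],[18,1],[24,0]]
[[0,5],[14,6],[18,1],[24,0]]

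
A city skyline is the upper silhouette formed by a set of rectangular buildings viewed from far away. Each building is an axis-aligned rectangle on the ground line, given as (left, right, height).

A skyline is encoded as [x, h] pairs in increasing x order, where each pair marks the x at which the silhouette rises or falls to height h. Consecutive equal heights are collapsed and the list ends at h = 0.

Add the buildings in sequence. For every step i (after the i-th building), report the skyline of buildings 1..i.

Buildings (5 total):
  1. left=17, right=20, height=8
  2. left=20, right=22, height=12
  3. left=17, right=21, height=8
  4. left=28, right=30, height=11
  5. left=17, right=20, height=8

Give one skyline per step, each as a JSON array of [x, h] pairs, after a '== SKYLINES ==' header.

== SKYLINES ==
[[17,8],[20,0]]
[[17,8],[20,12],[22,0]]
[[17,8],[20,12],[22,0]]
[[17,8],[20,12],[22,0],[28,11],[30,0]]
[[17,8],[20,12],[22,0],[28,11],[30,0]]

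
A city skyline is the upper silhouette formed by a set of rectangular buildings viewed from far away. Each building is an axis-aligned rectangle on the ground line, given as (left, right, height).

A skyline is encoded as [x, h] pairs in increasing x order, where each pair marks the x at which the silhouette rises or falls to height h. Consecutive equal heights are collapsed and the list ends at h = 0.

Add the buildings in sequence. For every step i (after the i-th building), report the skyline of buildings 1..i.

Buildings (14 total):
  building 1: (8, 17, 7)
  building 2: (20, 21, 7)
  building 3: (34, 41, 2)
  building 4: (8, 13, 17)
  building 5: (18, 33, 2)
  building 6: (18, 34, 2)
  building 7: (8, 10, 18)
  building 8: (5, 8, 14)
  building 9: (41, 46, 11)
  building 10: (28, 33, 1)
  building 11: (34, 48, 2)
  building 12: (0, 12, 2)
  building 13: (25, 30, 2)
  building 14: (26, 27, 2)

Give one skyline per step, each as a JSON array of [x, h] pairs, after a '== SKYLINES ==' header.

== SKYLINES ==
[[8,7],[17,0]]
[[8,7],[17,0],[20,7],[21,0]]
[[8,7],[17,0],[20,7],[21,0],[34,2],[41,0]]
[[8,17],[13,7],[17,0],[20,7],[21,0],[34,2],[41,0]]
[[8,17],[13,7],[17,0],[18,2],[20,7],[21,2],[33,0],[34,2],[41,0]]
[[8,17],[13,7],[17,0],[18,2],[20,7],[21,2],[41,0]]
[[8,18],[10,17],[13,7],[17,0],[18,2],[20,7],[21,2],[41,0]]
[[5,14],[8,18],[10,17],[13,7],[17,0],[18,2],[20,7],[21,2],[41,0]]
[[5,14],[8,18],[10,17],[13,7],[17,0],[18,2],[20,7],[21,2],[41,11],[46,0]]
[[5,14],[8,18],[10,17],[13,7],[17,0],[18,2],[20,7],[21,2],[41,11],[46,0]]
[[5,14],[8,18],[10,17],[13,7],[17,0],[18,2],[20,7],[21,2],[41,11],[46,2],[48,0]]
[[0,2],[5,14],[8,18],[10,17],[13,7],[17,0],[18,2],[20,7],[21,2],[41,11],[46,2],[48,0]]
[[0,2],[5,14],[8,18],[10,17],[13,7],[17,0],[18,2],[20,7],[21,2],[41,11],[46,2],[48,0]]
[[0,2],[5,14],[8,18],[10,17],[13,7],[17,0],[18,2],[20,7],[21,2],[41,11],[46,2],[48,0]]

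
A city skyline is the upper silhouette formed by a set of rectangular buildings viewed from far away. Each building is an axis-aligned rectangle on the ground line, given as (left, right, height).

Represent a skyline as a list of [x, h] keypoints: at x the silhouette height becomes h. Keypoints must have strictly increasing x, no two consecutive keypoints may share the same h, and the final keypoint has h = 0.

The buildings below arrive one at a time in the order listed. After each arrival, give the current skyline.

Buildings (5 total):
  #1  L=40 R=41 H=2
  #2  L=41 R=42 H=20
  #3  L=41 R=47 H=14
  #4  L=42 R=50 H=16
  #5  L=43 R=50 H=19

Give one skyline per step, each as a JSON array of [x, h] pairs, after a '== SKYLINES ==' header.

== SKYLINES ==
[[40,2],[41,0]]
[[40,2],[41,20],[42,0]]
[[40,2],[41,20],[42,14],[47,0]]
[[40,2],[41,20],[42,16],[50,0]]
[[40,2],[41,20],[42,16],[43,19],[50,0]]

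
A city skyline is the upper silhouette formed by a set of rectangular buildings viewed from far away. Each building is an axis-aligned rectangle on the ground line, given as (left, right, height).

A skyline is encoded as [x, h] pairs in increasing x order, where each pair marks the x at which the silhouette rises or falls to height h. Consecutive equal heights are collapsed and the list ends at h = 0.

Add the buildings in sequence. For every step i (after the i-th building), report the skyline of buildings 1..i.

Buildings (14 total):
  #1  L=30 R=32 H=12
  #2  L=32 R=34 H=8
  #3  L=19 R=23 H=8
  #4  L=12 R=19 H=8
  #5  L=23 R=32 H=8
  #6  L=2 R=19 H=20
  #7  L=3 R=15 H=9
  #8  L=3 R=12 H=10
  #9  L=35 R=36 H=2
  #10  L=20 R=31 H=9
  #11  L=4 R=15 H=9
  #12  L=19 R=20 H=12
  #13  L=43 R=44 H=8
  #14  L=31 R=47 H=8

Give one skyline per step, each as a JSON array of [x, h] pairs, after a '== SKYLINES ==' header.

== SKYLINES ==
[[30,12],[32,0]]
[[30,12],[32,8],[34,0]]
[[19,8],[23,0],[30,12],[32,8],[34,0]]
[[12,8],[23,0],[30,12],[32,8],[34,0]]
[[12,8],[30,12],[32,8],[34,0]]
[[2,20],[19,8],[30,12],[32,8],[34,0]]
[[2,20],[19,8],[30,12],[32,8],[34,0]]
[[2,20],[19,8],[30,12],[32,8],[34,0]]
[[2,20],[19,8],[30,12],[32,8],[34,0],[35,2],[36,0]]
[[2,20],[19,8],[20,9],[30,12],[32,8],[34,0],[35,2],[36,0]]
[[2,20],[19,8],[20,9],[30,12],[32,8],[34,0],[35,2],[36,0]]
[[2,20],[19,12],[20,9],[30,12],[32,8],[34,0],[35,2],[36,0]]
[[2,20],[19,12],[20,9],[30,12],[32,8],[34,0],[35,2],[36,0],[43,8],[44,0]]
[[2,20],[19,12],[20,9],[30,12],[32,8],[47,0]]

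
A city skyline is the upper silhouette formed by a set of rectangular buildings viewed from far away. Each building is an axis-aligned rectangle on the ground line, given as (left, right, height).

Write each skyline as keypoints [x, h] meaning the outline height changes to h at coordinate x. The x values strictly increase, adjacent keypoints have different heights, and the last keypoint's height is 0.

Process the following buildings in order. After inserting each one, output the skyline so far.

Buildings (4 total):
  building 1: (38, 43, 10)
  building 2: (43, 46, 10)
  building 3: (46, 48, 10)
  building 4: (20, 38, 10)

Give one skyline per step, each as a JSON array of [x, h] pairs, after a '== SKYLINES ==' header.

== SKYLINES ==
[[38,10],[43,0]]
[[38,10],[46,0]]
[[38,10],[48,0]]
[[20,10],[48,0]]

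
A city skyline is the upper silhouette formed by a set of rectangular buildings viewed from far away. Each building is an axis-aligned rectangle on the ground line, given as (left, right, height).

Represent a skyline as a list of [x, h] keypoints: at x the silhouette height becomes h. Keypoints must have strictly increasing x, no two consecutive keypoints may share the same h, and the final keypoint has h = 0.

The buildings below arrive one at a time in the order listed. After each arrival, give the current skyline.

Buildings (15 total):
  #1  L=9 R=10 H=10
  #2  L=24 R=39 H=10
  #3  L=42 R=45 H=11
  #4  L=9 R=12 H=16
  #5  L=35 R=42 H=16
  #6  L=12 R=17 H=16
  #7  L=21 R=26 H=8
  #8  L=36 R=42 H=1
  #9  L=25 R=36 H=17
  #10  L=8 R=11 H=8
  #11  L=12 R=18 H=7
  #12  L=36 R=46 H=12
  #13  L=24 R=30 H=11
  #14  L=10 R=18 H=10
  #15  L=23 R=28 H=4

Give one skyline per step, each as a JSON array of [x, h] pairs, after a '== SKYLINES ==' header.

== SKYLINES ==
[[9,10],[10,0]]
[[9,10],[10,0],[24,10],[39,0]]
[[9,10],[10,0],[24,10],[39,0],[42,11],[45,0]]
[[9,16],[12,0],[24,10],[39,0],[42,11],[45,0]]
[[9,16],[12,0],[24,10],[35,16],[42,11],[45,0]]
[[9,16],[17,0],[24,10],[35,16],[42,11],[45,0]]
[[9,16],[17,0],[21,8],[24,10],[35,16],[42,11],[45,0]]
[[9,16],[17,0],[21,8],[24,10],[35,16],[42,11],[45,0]]
[[9,16],[17,0],[21,8],[24,10],[25,17],[36,16],[42,11],[45,0]]
[[8,8],[9,16],[17,0],[21,8],[24,10],[25,17],[36,16],[42,11],[45,0]]
[[8,8],[9,16],[17,7],[18,0],[21,8],[24,10],[25,17],[36,16],[42,11],[45,0]]
[[8,8],[9,16],[17,7],[18,0],[21,8],[24,10],[25,17],[36,16],[42,12],[46,0]]
[[8,8],[9,16],[17,7],[18,0],[21,8],[24,11],[25,17],[36,16],[42,12],[46,0]]
[[8,8],[9,16],[17,10],[18,0],[21,8],[24,11],[25,17],[36,16],[42,12],[46,0]]
[[8,8],[9,16],[17,10],[18,0],[21,8],[24,11],[25,17],[36,16],[42,12],[46,0]]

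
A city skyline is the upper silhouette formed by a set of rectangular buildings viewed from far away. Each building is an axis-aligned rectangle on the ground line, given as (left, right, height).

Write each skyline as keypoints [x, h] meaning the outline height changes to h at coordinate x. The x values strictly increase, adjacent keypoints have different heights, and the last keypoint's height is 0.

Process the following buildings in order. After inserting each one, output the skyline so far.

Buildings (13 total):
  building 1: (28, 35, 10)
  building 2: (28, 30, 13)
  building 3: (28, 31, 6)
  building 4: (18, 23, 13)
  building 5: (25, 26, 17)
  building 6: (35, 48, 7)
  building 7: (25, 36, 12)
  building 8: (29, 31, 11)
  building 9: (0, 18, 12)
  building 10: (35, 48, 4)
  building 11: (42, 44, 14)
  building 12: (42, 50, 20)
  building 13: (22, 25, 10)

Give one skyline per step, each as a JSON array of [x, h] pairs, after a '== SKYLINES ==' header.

== SKYLINES ==
[[28,10],[35,0]]
[[28,13],[30,10],[35,0]]
[[28,13],[30,10],[35,0]]
[[18,13],[23,0],[28,13],[30,10],[35,0]]
[[18,13],[23,0],[25,17],[26,0],[28,13],[30,10],[35,0]]
[[18,13],[23,0],[25,17],[26,0],[28,13],[30,10],[35,7],[48,0]]
[[18,13],[23,0],[25,17],[26,12],[28,13],[30,12],[36,7],[48,0]]
[[18,13],[23,0],[25,17],[26,12],[28,13],[30,12],[36,7],[48,0]]
[[0,12],[18,13],[23,0],[25,17],[26,12],[28,13],[30,12],[36,7],[48,0]]
[[0,12],[18,13],[23,0],[25,17],[26,12],[28,13],[30,12],[36,7],[48,0]]
[[0,12],[18,13],[23,0],[25,17],[26,12],[28,13],[30,12],[36,7],[42,14],[44,7],[48,0]]
[[0,12],[18,13],[23,0],[25,17],[26,12],[28,13],[30,12],[36,7],[42,20],[50,0]]
[[0,12],[18,13],[23,10],[25,17],[26,12],[28,13],[30,12],[36,7],[42,20],[50,0]]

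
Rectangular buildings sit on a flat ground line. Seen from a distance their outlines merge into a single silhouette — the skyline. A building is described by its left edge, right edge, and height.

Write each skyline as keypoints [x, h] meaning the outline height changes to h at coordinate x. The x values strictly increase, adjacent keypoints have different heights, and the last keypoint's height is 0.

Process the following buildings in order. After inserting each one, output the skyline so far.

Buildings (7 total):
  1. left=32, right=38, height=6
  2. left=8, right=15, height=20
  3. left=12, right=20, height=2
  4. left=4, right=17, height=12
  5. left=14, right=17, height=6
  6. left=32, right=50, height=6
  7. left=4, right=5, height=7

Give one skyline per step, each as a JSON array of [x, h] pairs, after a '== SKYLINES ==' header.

== SKYLINES ==
[[32,6],[38,0]]
[[8,20],[15,0],[32,6],[38,0]]
[[8,20],[15,2],[20,0],[32,6],[38,0]]
[[4,12],[8,20],[15,12],[17,2],[20,0],[32,6],[38,0]]
[[4,12],[8,20],[15,12],[17,2],[20,0],[32,6],[38,0]]
[[4,12],[8,20],[15,12],[17,2],[20,0],[32,6],[50,0]]
[[4,12],[8,20],[15,12],[17,2],[20,0],[32,6],[50,0]]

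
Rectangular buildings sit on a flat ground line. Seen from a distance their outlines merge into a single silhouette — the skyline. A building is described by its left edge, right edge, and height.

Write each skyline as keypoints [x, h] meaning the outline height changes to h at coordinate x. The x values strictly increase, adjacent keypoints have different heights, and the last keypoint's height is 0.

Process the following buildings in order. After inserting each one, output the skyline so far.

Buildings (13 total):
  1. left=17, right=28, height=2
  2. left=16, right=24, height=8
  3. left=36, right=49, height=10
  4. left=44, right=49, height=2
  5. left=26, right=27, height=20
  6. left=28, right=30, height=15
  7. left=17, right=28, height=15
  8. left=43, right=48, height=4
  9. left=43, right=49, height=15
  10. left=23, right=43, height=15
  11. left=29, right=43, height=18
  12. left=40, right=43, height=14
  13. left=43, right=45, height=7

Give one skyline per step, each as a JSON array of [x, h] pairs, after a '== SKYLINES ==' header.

== SKYLINES ==
[[17,2],[28,0]]
[[16,8],[24,2],[28,0]]
[[16,8],[24,2],[28,0],[36,10],[49,0]]
[[16,8],[24,2],[28,0],[36,10],[49,0]]
[[16,8],[24,2],[26,20],[27,2],[28,0],[36,10],[49,0]]
[[16,8],[24,2],[26,20],[27,2],[28,15],[30,0],[36,10],[49,0]]
[[16,8],[17,15],[26,20],[27,15],[30,0],[36,10],[49,0]]
[[16,8],[17,15],[26,20],[27,15],[30,0],[36,10],[49,0]]
[[16,8],[17,15],[26,20],[27,15],[30,0],[36,10],[43,15],[49,0]]
[[16,8],[17,15],[26,20],[27,15],[49,0]]
[[16,8],[17,15],[26,20],[27,15],[29,18],[43,15],[49,0]]
[[16,8],[17,15],[26,20],[27,15],[29,18],[43,15],[49,0]]
[[16,8],[17,15],[26,20],[27,15],[29,18],[43,15],[49,0]]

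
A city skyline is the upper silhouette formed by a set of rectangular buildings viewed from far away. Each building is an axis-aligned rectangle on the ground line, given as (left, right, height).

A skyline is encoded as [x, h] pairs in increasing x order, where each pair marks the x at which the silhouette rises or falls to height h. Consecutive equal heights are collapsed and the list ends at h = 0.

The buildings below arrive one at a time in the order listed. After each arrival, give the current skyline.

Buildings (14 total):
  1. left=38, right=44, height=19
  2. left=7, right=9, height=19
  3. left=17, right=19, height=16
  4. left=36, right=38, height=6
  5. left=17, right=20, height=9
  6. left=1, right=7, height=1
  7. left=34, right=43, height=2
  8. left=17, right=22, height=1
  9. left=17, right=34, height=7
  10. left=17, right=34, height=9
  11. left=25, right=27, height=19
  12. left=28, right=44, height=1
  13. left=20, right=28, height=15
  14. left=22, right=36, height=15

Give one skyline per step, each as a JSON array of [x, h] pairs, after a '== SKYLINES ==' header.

== SKYLINES ==
[[38,19],[44,0]]
[[7,19],[9,0],[38,19],[44,0]]
[[7,19],[9,0],[17,16],[19,0],[38,19],[44,0]]
[[7,19],[9,0],[17,16],[19,0],[36,6],[38,19],[44,0]]
[[7,19],[9,0],[17,16],[19,9],[20,0],[36,6],[38,19],[44,0]]
[[1,1],[7,19],[9,0],[17,16],[19,9],[20,0],[36,6],[38,19],[44,0]]
[[1,1],[7,19],[9,0],[17,16],[19,9],[20,0],[34,2],[36,6],[38,19],[44,0]]
[[1,1],[7,19],[9,0],[17,16],[19,9],[20,1],[22,0],[34,2],[36,6],[38,19],[44,0]]
[[1,1],[7,19],[9,0],[17,16],[19,9],[20,7],[34,2],[36,6],[38,19],[44,0]]
[[1,1],[7,19],[9,0],[17,16],[19,9],[34,2],[36,6],[38,19],[44,0]]
[[1,1],[7,19],[9,0],[17,16],[19,9],[25,19],[27,9],[34,2],[36,6],[38,19],[44,0]]
[[1,1],[7,19],[9,0],[17,16],[19,9],[25,19],[27,9],[34,2],[36,6],[38,19],[44,0]]
[[1,1],[7,19],[9,0],[17,16],[19,9],[20,15],[25,19],[27,15],[28,9],[34,2],[36,6],[38,19],[44,0]]
[[1,1],[7,19],[9,0],[17,16],[19,9],[20,15],[25,19],[27,15],[36,6],[38,19],[44,0]]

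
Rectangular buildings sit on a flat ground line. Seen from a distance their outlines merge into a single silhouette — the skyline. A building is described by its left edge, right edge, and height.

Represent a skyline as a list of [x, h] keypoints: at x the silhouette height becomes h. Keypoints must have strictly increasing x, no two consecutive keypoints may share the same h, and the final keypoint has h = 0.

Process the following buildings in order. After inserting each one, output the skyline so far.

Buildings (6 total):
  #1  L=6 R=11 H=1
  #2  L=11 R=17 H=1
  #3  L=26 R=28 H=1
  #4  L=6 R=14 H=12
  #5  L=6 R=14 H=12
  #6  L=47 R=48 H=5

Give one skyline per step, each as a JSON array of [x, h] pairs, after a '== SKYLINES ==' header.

== SKYLINES ==
[[6,1],[11,0]]
[[6,1],[17,0]]
[[6,1],[17,0],[26,1],[28,0]]
[[6,12],[14,1],[17,0],[26,1],[28,0]]
[[6,12],[14,1],[17,0],[26,1],[28,0]]
[[6,12],[14,1],[17,0],[26,1],[28,0],[47,5],[48,0]]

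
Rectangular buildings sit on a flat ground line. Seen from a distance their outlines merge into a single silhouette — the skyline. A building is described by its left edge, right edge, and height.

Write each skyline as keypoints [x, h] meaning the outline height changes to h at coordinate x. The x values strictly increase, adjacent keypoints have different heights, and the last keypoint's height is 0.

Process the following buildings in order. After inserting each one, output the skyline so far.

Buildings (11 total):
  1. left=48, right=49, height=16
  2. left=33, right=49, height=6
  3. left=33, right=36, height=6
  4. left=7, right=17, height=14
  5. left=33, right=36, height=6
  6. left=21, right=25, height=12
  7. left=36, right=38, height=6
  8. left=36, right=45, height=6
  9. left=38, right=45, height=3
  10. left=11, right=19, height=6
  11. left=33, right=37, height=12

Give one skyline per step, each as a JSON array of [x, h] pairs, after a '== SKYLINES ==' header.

== SKYLINES ==
[[48,16],[49,0]]
[[33,6],[48,16],[49,0]]
[[33,6],[48,16],[49,0]]
[[7,14],[17,0],[33,6],[48,16],[49,0]]
[[7,14],[17,0],[33,6],[48,16],[49,0]]
[[7,14],[17,0],[21,12],[25,0],[33,6],[48,16],[49,0]]
[[7,14],[17,0],[21,12],[25,0],[33,6],[48,16],[49,0]]
[[7,14],[17,0],[21,12],[25,0],[33,6],[48,16],[49,0]]
[[7,14],[17,0],[21,12],[25,0],[33,6],[48,16],[49,0]]
[[7,14],[17,6],[19,0],[21,12],[25,0],[33,6],[48,16],[49,0]]
[[7,14],[17,6],[19,0],[21,12],[25,0],[33,12],[37,6],[48,16],[49,0]]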